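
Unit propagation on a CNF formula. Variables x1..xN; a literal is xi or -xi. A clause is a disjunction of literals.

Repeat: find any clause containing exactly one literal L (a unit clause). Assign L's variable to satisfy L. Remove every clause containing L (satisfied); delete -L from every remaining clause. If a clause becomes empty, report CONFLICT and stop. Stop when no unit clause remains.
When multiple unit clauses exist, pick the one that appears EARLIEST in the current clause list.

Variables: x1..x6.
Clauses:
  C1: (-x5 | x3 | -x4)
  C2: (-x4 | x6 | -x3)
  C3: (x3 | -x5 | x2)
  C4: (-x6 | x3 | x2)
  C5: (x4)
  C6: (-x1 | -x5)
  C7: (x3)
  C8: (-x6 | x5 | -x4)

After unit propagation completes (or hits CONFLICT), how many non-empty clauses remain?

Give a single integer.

unit clause [4] forces x4=T; simplify:
  drop -4 from [-5, 3, -4] -> [-5, 3]
  drop -4 from [-4, 6, -3] -> [6, -3]
  drop -4 from [-6, 5, -4] -> [-6, 5]
  satisfied 1 clause(s); 7 remain; assigned so far: [4]
unit clause [3] forces x3=T; simplify:
  drop -3 from [6, -3] -> [6]
  satisfied 4 clause(s); 3 remain; assigned so far: [3, 4]
unit clause [6] forces x6=T; simplify:
  drop -6 from [-6, 5] -> [5]
  satisfied 1 clause(s); 2 remain; assigned so far: [3, 4, 6]
unit clause [5] forces x5=T; simplify:
  drop -5 from [-1, -5] -> [-1]
  satisfied 1 clause(s); 1 remain; assigned so far: [3, 4, 5, 6]
unit clause [-1] forces x1=F; simplify:
  satisfied 1 clause(s); 0 remain; assigned so far: [1, 3, 4, 5, 6]

Answer: 0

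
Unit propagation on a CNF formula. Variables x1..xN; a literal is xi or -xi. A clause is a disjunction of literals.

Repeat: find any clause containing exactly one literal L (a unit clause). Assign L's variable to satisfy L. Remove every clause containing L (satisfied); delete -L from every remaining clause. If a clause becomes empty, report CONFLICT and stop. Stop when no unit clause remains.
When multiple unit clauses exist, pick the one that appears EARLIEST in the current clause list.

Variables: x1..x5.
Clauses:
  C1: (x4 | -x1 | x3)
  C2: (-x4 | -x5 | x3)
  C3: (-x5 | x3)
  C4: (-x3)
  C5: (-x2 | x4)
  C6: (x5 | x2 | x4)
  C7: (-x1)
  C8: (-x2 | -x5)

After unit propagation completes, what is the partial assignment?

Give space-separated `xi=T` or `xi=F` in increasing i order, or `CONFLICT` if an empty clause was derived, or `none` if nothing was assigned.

Answer: x1=F x3=F x5=F

Derivation:
unit clause [-3] forces x3=F; simplify:
  drop 3 from [4, -1, 3] -> [4, -1]
  drop 3 from [-4, -5, 3] -> [-4, -5]
  drop 3 from [-5, 3] -> [-5]
  satisfied 1 clause(s); 7 remain; assigned so far: [3]
unit clause [-5] forces x5=F; simplify:
  drop 5 from [5, 2, 4] -> [2, 4]
  satisfied 3 clause(s); 4 remain; assigned so far: [3, 5]
unit clause [-1] forces x1=F; simplify:
  satisfied 2 clause(s); 2 remain; assigned so far: [1, 3, 5]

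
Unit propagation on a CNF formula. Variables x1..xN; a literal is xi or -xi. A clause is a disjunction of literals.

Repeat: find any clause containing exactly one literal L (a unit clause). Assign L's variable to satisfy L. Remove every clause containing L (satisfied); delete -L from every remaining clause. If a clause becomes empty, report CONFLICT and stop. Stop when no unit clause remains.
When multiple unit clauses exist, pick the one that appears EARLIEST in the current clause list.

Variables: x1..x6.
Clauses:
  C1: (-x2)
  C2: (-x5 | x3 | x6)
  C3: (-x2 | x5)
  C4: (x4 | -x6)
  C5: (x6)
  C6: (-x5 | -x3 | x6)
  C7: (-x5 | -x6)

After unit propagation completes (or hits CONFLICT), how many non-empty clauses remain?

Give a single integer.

Answer: 0

Derivation:
unit clause [-2] forces x2=F; simplify:
  satisfied 2 clause(s); 5 remain; assigned so far: [2]
unit clause [6] forces x6=T; simplify:
  drop -6 from [4, -6] -> [4]
  drop -6 from [-5, -6] -> [-5]
  satisfied 3 clause(s); 2 remain; assigned so far: [2, 6]
unit clause [4] forces x4=T; simplify:
  satisfied 1 clause(s); 1 remain; assigned so far: [2, 4, 6]
unit clause [-5] forces x5=F; simplify:
  satisfied 1 clause(s); 0 remain; assigned so far: [2, 4, 5, 6]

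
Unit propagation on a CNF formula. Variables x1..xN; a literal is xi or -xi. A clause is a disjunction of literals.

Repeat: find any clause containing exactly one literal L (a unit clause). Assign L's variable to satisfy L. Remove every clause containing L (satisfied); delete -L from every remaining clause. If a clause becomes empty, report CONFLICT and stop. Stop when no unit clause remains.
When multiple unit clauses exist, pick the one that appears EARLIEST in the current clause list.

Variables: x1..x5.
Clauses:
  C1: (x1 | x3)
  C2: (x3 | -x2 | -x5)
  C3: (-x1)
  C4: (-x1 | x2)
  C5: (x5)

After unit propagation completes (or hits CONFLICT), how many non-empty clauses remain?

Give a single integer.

unit clause [-1] forces x1=F; simplify:
  drop 1 from [1, 3] -> [3]
  satisfied 2 clause(s); 3 remain; assigned so far: [1]
unit clause [3] forces x3=T; simplify:
  satisfied 2 clause(s); 1 remain; assigned so far: [1, 3]
unit clause [5] forces x5=T; simplify:
  satisfied 1 clause(s); 0 remain; assigned so far: [1, 3, 5]

Answer: 0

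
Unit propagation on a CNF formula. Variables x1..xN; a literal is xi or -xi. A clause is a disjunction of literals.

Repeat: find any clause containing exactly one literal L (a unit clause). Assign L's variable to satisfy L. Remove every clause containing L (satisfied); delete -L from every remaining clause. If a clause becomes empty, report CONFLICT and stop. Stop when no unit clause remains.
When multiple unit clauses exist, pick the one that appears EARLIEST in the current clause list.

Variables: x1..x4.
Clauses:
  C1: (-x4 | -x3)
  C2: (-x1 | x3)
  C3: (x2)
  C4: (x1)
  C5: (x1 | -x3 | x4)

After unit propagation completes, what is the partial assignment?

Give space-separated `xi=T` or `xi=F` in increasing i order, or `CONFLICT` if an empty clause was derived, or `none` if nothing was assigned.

Answer: x1=T x2=T x3=T x4=F

Derivation:
unit clause [2] forces x2=T; simplify:
  satisfied 1 clause(s); 4 remain; assigned so far: [2]
unit clause [1] forces x1=T; simplify:
  drop -1 from [-1, 3] -> [3]
  satisfied 2 clause(s); 2 remain; assigned so far: [1, 2]
unit clause [3] forces x3=T; simplify:
  drop -3 from [-4, -3] -> [-4]
  satisfied 1 clause(s); 1 remain; assigned so far: [1, 2, 3]
unit clause [-4] forces x4=F; simplify:
  satisfied 1 clause(s); 0 remain; assigned so far: [1, 2, 3, 4]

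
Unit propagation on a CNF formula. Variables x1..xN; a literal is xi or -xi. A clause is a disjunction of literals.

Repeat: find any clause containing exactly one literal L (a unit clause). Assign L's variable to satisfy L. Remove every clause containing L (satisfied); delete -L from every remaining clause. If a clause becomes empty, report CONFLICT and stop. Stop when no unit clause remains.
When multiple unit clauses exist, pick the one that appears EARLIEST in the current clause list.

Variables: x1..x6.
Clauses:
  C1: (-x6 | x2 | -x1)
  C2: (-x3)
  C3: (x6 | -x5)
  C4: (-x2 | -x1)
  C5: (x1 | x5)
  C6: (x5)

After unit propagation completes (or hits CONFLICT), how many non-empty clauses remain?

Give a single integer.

Answer: 2

Derivation:
unit clause [-3] forces x3=F; simplify:
  satisfied 1 clause(s); 5 remain; assigned so far: [3]
unit clause [5] forces x5=T; simplify:
  drop -5 from [6, -5] -> [6]
  satisfied 2 clause(s); 3 remain; assigned so far: [3, 5]
unit clause [6] forces x6=T; simplify:
  drop -6 from [-6, 2, -1] -> [2, -1]
  satisfied 1 clause(s); 2 remain; assigned so far: [3, 5, 6]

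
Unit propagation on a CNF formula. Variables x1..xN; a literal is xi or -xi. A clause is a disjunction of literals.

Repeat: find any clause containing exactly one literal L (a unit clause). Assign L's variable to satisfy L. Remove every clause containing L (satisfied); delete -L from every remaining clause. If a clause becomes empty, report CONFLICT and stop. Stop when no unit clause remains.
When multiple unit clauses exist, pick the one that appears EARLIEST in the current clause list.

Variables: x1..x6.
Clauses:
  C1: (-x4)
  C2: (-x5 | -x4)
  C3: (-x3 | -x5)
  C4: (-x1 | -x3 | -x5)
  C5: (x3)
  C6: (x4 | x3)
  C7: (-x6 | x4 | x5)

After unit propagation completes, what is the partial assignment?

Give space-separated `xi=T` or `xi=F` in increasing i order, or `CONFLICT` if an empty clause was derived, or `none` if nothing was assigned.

unit clause [-4] forces x4=F; simplify:
  drop 4 from [4, 3] -> [3]
  drop 4 from [-6, 4, 5] -> [-6, 5]
  satisfied 2 clause(s); 5 remain; assigned so far: [4]
unit clause [3] forces x3=T; simplify:
  drop -3 from [-3, -5] -> [-5]
  drop -3 from [-1, -3, -5] -> [-1, -5]
  satisfied 2 clause(s); 3 remain; assigned so far: [3, 4]
unit clause [-5] forces x5=F; simplify:
  drop 5 from [-6, 5] -> [-6]
  satisfied 2 clause(s); 1 remain; assigned so far: [3, 4, 5]
unit clause [-6] forces x6=F; simplify:
  satisfied 1 clause(s); 0 remain; assigned so far: [3, 4, 5, 6]

Answer: x3=T x4=F x5=F x6=F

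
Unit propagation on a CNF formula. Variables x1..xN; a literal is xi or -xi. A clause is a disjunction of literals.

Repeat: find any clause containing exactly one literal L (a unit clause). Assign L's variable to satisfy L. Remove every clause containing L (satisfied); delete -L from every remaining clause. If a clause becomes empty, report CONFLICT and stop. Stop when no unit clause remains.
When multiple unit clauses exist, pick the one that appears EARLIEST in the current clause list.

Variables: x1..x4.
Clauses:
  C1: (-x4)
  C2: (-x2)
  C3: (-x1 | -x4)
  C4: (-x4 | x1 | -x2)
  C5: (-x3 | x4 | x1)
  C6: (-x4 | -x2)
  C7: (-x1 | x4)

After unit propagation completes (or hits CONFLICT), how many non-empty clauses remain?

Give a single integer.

Answer: 0

Derivation:
unit clause [-4] forces x4=F; simplify:
  drop 4 from [-3, 4, 1] -> [-3, 1]
  drop 4 from [-1, 4] -> [-1]
  satisfied 4 clause(s); 3 remain; assigned so far: [4]
unit clause [-2] forces x2=F; simplify:
  satisfied 1 clause(s); 2 remain; assigned so far: [2, 4]
unit clause [-1] forces x1=F; simplify:
  drop 1 from [-3, 1] -> [-3]
  satisfied 1 clause(s); 1 remain; assigned so far: [1, 2, 4]
unit clause [-3] forces x3=F; simplify:
  satisfied 1 clause(s); 0 remain; assigned so far: [1, 2, 3, 4]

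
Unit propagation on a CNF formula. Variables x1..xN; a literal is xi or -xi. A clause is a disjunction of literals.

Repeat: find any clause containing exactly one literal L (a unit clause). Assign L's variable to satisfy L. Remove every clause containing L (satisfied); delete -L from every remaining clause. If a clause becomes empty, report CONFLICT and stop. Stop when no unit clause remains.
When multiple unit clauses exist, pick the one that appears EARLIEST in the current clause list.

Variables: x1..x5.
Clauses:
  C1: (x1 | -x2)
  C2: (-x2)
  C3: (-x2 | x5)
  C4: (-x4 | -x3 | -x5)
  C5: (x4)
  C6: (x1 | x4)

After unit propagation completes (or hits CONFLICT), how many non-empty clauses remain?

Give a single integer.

unit clause [-2] forces x2=F; simplify:
  satisfied 3 clause(s); 3 remain; assigned so far: [2]
unit clause [4] forces x4=T; simplify:
  drop -4 from [-4, -3, -5] -> [-3, -5]
  satisfied 2 clause(s); 1 remain; assigned so far: [2, 4]

Answer: 1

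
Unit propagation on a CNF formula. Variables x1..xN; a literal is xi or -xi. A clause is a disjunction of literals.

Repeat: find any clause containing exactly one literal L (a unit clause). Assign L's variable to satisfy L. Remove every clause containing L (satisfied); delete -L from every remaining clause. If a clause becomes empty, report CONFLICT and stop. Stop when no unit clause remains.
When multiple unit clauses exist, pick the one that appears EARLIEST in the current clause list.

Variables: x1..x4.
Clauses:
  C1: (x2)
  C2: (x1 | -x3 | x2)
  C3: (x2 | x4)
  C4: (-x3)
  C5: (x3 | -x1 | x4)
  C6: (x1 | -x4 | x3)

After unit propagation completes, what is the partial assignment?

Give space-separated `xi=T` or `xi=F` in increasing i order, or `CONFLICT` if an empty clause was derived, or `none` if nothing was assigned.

Answer: x2=T x3=F

Derivation:
unit clause [2] forces x2=T; simplify:
  satisfied 3 clause(s); 3 remain; assigned so far: [2]
unit clause [-3] forces x3=F; simplify:
  drop 3 from [3, -1, 4] -> [-1, 4]
  drop 3 from [1, -4, 3] -> [1, -4]
  satisfied 1 clause(s); 2 remain; assigned so far: [2, 3]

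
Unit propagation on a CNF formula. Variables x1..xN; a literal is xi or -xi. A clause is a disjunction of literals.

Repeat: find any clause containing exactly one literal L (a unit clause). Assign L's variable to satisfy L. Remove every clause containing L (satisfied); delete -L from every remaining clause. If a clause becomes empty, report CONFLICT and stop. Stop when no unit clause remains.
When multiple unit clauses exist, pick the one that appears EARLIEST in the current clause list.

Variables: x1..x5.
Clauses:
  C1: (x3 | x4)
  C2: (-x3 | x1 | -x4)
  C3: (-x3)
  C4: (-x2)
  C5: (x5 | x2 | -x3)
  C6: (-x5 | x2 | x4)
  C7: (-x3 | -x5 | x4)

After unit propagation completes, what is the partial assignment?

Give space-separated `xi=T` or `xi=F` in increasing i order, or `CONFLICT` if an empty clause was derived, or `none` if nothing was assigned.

Answer: x2=F x3=F x4=T

Derivation:
unit clause [-3] forces x3=F; simplify:
  drop 3 from [3, 4] -> [4]
  satisfied 4 clause(s); 3 remain; assigned so far: [3]
unit clause [4] forces x4=T; simplify:
  satisfied 2 clause(s); 1 remain; assigned so far: [3, 4]
unit clause [-2] forces x2=F; simplify:
  satisfied 1 clause(s); 0 remain; assigned so far: [2, 3, 4]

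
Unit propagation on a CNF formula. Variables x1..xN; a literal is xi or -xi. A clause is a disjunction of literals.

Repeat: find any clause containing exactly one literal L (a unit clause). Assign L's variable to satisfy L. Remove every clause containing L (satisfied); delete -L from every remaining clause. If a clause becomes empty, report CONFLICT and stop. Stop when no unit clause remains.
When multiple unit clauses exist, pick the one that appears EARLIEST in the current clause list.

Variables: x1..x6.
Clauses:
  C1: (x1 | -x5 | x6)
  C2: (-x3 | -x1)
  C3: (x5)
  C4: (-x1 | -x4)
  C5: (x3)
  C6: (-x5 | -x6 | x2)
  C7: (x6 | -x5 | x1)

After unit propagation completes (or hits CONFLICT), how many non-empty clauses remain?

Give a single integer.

unit clause [5] forces x5=T; simplify:
  drop -5 from [1, -5, 6] -> [1, 6]
  drop -5 from [-5, -6, 2] -> [-6, 2]
  drop -5 from [6, -5, 1] -> [6, 1]
  satisfied 1 clause(s); 6 remain; assigned so far: [5]
unit clause [3] forces x3=T; simplify:
  drop -3 from [-3, -1] -> [-1]
  satisfied 1 clause(s); 5 remain; assigned so far: [3, 5]
unit clause [-1] forces x1=F; simplify:
  drop 1 from [1, 6] -> [6]
  drop 1 from [6, 1] -> [6]
  satisfied 2 clause(s); 3 remain; assigned so far: [1, 3, 5]
unit clause [6] forces x6=T; simplify:
  drop -6 from [-6, 2] -> [2]
  satisfied 2 clause(s); 1 remain; assigned so far: [1, 3, 5, 6]
unit clause [2] forces x2=T; simplify:
  satisfied 1 clause(s); 0 remain; assigned so far: [1, 2, 3, 5, 6]

Answer: 0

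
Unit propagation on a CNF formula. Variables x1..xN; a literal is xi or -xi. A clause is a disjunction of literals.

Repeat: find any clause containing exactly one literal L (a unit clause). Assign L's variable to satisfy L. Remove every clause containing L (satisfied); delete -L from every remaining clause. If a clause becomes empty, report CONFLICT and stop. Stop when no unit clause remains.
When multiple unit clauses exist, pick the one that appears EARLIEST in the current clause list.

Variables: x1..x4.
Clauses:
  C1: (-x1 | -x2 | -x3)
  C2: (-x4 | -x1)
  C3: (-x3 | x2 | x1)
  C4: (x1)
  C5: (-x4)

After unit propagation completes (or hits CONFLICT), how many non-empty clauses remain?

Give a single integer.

unit clause [1] forces x1=T; simplify:
  drop -1 from [-1, -2, -3] -> [-2, -3]
  drop -1 from [-4, -1] -> [-4]
  satisfied 2 clause(s); 3 remain; assigned so far: [1]
unit clause [-4] forces x4=F; simplify:
  satisfied 2 clause(s); 1 remain; assigned so far: [1, 4]

Answer: 1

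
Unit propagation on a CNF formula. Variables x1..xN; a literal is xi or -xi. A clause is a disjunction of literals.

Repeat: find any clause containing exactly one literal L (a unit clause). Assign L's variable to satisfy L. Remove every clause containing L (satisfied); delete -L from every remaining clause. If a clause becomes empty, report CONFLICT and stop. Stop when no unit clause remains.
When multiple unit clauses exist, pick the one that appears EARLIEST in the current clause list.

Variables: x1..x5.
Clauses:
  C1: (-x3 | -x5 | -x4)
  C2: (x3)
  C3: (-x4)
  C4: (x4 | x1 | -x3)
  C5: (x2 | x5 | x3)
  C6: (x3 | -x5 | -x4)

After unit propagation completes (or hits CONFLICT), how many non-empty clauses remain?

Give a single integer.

unit clause [3] forces x3=T; simplify:
  drop -3 from [-3, -5, -4] -> [-5, -4]
  drop -3 from [4, 1, -3] -> [4, 1]
  satisfied 3 clause(s); 3 remain; assigned so far: [3]
unit clause [-4] forces x4=F; simplify:
  drop 4 from [4, 1] -> [1]
  satisfied 2 clause(s); 1 remain; assigned so far: [3, 4]
unit clause [1] forces x1=T; simplify:
  satisfied 1 clause(s); 0 remain; assigned so far: [1, 3, 4]

Answer: 0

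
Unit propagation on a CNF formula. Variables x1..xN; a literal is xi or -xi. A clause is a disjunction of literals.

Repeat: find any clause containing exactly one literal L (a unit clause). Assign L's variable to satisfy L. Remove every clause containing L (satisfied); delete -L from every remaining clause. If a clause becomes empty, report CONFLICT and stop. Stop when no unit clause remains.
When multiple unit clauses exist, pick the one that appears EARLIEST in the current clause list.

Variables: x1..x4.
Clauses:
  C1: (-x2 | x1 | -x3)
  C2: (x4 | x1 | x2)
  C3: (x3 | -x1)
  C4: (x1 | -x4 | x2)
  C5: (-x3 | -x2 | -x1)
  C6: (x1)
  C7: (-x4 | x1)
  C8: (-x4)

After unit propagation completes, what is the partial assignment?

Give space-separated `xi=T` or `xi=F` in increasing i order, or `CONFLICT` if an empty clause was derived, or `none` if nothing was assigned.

Answer: x1=T x2=F x3=T x4=F

Derivation:
unit clause [1] forces x1=T; simplify:
  drop -1 from [3, -1] -> [3]
  drop -1 from [-3, -2, -1] -> [-3, -2]
  satisfied 5 clause(s); 3 remain; assigned so far: [1]
unit clause [3] forces x3=T; simplify:
  drop -3 from [-3, -2] -> [-2]
  satisfied 1 clause(s); 2 remain; assigned so far: [1, 3]
unit clause [-2] forces x2=F; simplify:
  satisfied 1 clause(s); 1 remain; assigned so far: [1, 2, 3]
unit clause [-4] forces x4=F; simplify:
  satisfied 1 clause(s); 0 remain; assigned so far: [1, 2, 3, 4]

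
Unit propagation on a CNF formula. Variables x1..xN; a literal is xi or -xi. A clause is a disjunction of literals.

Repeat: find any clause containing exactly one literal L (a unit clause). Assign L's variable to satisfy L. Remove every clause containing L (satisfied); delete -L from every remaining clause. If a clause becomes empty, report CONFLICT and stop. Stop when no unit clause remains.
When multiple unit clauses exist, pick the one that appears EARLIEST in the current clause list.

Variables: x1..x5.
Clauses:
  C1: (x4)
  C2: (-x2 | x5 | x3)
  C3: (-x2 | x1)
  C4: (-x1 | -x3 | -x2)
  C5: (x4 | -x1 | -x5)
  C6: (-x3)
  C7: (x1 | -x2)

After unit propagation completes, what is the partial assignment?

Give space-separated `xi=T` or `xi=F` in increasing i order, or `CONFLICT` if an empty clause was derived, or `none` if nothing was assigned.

unit clause [4] forces x4=T; simplify:
  satisfied 2 clause(s); 5 remain; assigned so far: [4]
unit clause [-3] forces x3=F; simplify:
  drop 3 from [-2, 5, 3] -> [-2, 5]
  satisfied 2 clause(s); 3 remain; assigned so far: [3, 4]

Answer: x3=F x4=T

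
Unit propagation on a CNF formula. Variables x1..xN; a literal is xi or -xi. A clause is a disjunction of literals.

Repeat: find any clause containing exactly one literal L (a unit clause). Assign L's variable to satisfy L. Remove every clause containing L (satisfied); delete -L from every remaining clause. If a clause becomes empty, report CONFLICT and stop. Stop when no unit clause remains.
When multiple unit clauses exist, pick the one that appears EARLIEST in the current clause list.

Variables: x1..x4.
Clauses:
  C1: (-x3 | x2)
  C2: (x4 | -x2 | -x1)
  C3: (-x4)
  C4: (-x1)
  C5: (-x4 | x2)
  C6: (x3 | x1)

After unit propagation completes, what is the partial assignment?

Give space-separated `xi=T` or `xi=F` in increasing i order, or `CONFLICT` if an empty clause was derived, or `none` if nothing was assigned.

Answer: x1=F x2=T x3=T x4=F

Derivation:
unit clause [-4] forces x4=F; simplify:
  drop 4 from [4, -2, -1] -> [-2, -1]
  satisfied 2 clause(s); 4 remain; assigned so far: [4]
unit clause [-1] forces x1=F; simplify:
  drop 1 from [3, 1] -> [3]
  satisfied 2 clause(s); 2 remain; assigned so far: [1, 4]
unit clause [3] forces x3=T; simplify:
  drop -3 from [-3, 2] -> [2]
  satisfied 1 clause(s); 1 remain; assigned so far: [1, 3, 4]
unit clause [2] forces x2=T; simplify:
  satisfied 1 clause(s); 0 remain; assigned so far: [1, 2, 3, 4]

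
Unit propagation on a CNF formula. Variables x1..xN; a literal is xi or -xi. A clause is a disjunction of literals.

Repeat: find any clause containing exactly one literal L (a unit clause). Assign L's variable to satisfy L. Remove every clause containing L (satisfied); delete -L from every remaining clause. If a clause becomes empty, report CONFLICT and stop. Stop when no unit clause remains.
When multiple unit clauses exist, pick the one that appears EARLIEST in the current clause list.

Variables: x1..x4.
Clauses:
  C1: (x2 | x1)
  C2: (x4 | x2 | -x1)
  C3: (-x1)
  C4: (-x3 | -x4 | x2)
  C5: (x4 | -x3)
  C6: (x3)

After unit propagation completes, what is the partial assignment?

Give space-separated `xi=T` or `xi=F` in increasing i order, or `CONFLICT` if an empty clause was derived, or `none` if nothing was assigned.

unit clause [-1] forces x1=F; simplify:
  drop 1 from [2, 1] -> [2]
  satisfied 2 clause(s); 4 remain; assigned so far: [1]
unit clause [2] forces x2=T; simplify:
  satisfied 2 clause(s); 2 remain; assigned so far: [1, 2]
unit clause [3] forces x3=T; simplify:
  drop -3 from [4, -3] -> [4]
  satisfied 1 clause(s); 1 remain; assigned so far: [1, 2, 3]
unit clause [4] forces x4=T; simplify:
  satisfied 1 clause(s); 0 remain; assigned so far: [1, 2, 3, 4]

Answer: x1=F x2=T x3=T x4=T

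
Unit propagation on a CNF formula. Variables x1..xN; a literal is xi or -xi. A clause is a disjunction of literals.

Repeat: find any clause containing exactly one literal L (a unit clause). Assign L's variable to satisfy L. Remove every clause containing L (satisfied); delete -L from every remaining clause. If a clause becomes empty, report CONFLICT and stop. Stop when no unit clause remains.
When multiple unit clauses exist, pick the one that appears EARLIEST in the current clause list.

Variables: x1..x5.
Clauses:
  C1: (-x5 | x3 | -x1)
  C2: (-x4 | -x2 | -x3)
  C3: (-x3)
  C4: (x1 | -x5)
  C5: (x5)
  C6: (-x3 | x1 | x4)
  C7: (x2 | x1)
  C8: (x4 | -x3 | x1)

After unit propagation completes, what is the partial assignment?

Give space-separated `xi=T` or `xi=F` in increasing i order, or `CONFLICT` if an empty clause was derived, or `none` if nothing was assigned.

Answer: CONFLICT

Derivation:
unit clause [-3] forces x3=F; simplify:
  drop 3 from [-5, 3, -1] -> [-5, -1]
  satisfied 4 clause(s); 4 remain; assigned so far: [3]
unit clause [5] forces x5=T; simplify:
  drop -5 from [-5, -1] -> [-1]
  drop -5 from [1, -5] -> [1]
  satisfied 1 clause(s); 3 remain; assigned so far: [3, 5]
unit clause [-1] forces x1=F; simplify:
  drop 1 from [1] -> [] (empty!)
  drop 1 from [2, 1] -> [2]
  satisfied 1 clause(s); 2 remain; assigned so far: [1, 3, 5]
CONFLICT (empty clause)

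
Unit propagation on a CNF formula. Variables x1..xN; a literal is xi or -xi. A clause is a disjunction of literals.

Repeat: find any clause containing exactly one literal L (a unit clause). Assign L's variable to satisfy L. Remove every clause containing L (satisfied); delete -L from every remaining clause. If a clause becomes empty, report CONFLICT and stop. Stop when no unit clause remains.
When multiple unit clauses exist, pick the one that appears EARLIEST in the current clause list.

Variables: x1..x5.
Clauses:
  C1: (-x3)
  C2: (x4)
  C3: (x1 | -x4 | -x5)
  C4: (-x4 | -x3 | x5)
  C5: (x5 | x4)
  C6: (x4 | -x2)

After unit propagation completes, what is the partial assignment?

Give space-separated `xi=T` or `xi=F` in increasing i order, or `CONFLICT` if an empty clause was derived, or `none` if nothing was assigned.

Answer: x3=F x4=T

Derivation:
unit clause [-3] forces x3=F; simplify:
  satisfied 2 clause(s); 4 remain; assigned so far: [3]
unit clause [4] forces x4=T; simplify:
  drop -4 from [1, -4, -5] -> [1, -5]
  satisfied 3 clause(s); 1 remain; assigned so far: [3, 4]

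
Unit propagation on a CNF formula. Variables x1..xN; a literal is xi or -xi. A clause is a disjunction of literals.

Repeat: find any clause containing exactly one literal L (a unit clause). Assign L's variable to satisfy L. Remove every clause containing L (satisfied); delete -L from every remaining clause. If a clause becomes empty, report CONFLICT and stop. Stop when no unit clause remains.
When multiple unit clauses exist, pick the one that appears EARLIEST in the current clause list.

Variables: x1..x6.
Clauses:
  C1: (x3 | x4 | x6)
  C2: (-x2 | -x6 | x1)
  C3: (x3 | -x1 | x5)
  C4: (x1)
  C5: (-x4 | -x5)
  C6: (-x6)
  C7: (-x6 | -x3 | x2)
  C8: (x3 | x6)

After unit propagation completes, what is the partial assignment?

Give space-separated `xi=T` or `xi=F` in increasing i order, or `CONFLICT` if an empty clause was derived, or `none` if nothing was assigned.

Answer: x1=T x3=T x6=F

Derivation:
unit clause [1] forces x1=T; simplify:
  drop -1 from [3, -1, 5] -> [3, 5]
  satisfied 2 clause(s); 6 remain; assigned so far: [1]
unit clause [-6] forces x6=F; simplify:
  drop 6 from [3, 4, 6] -> [3, 4]
  drop 6 from [3, 6] -> [3]
  satisfied 2 clause(s); 4 remain; assigned so far: [1, 6]
unit clause [3] forces x3=T; simplify:
  satisfied 3 clause(s); 1 remain; assigned so far: [1, 3, 6]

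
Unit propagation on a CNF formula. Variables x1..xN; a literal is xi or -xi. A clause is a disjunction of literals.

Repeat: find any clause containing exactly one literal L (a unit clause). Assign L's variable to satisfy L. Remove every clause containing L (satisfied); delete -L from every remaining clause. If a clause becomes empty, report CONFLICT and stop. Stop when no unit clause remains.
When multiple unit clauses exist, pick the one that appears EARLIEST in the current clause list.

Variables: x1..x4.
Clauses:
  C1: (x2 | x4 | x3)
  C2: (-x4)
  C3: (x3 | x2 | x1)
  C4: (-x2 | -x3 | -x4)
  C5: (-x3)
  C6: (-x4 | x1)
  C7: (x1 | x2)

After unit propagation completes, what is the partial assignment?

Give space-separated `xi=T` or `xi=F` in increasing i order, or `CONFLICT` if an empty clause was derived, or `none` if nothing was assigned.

unit clause [-4] forces x4=F; simplify:
  drop 4 from [2, 4, 3] -> [2, 3]
  satisfied 3 clause(s); 4 remain; assigned so far: [4]
unit clause [-3] forces x3=F; simplify:
  drop 3 from [2, 3] -> [2]
  drop 3 from [3, 2, 1] -> [2, 1]
  satisfied 1 clause(s); 3 remain; assigned so far: [3, 4]
unit clause [2] forces x2=T; simplify:
  satisfied 3 clause(s); 0 remain; assigned so far: [2, 3, 4]

Answer: x2=T x3=F x4=F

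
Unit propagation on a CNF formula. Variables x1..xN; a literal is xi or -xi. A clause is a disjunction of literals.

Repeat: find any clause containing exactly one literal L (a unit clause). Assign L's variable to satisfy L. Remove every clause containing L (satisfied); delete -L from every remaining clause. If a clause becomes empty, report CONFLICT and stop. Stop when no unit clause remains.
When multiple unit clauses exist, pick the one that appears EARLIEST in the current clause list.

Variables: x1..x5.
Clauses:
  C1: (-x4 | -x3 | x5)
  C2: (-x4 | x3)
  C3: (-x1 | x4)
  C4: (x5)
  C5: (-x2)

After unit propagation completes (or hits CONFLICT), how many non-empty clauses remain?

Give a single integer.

unit clause [5] forces x5=T; simplify:
  satisfied 2 clause(s); 3 remain; assigned so far: [5]
unit clause [-2] forces x2=F; simplify:
  satisfied 1 clause(s); 2 remain; assigned so far: [2, 5]

Answer: 2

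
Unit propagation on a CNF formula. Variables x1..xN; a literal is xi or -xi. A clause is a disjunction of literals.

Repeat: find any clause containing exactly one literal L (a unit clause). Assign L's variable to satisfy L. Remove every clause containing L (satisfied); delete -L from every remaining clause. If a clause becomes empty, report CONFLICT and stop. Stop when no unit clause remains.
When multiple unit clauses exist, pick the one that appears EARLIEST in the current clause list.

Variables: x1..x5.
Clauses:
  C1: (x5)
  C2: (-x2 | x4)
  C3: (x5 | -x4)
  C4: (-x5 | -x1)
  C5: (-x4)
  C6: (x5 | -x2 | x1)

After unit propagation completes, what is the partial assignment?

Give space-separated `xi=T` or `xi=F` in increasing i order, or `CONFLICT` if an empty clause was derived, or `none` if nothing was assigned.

Answer: x1=F x2=F x4=F x5=T

Derivation:
unit clause [5] forces x5=T; simplify:
  drop -5 from [-5, -1] -> [-1]
  satisfied 3 clause(s); 3 remain; assigned so far: [5]
unit clause [-1] forces x1=F; simplify:
  satisfied 1 clause(s); 2 remain; assigned so far: [1, 5]
unit clause [-4] forces x4=F; simplify:
  drop 4 from [-2, 4] -> [-2]
  satisfied 1 clause(s); 1 remain; assigned so far: [1, 4, 5]
unit clause [-2] forces x2=F; simplify:
  satisfied 1 clause(s); 0 remain; assigned so far: [1, 2, 4, 5]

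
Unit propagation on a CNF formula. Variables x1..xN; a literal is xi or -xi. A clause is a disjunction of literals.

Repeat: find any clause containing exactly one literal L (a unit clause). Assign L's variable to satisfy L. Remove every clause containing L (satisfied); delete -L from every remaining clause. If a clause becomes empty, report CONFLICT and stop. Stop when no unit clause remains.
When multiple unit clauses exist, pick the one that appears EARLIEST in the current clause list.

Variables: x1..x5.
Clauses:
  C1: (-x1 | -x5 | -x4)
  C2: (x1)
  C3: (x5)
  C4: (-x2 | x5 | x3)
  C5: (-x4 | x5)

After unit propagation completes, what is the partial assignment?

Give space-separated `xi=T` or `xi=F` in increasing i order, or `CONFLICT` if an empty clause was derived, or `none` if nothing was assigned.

unit clause [1] forces x1=T; simplify:
  drop -1 from [-1, -5, -4] -> [-5, -4]
  satisfied 1 clause(s); 4 remain; assigned so far: [1]
unit clause [5] forces x5=T; simplify:
  drop -5 from [-5, -4] -> [-4]
  satisfied 3 clause(s); 1 remain; assigned so far: [1, 5]
unit clause [-4] forces x4=F; simplify:
  satisfied 1 clause(s); 0 remain; assigned so far: [1, 4, 5]

Answer: x1=T x4=F x5=T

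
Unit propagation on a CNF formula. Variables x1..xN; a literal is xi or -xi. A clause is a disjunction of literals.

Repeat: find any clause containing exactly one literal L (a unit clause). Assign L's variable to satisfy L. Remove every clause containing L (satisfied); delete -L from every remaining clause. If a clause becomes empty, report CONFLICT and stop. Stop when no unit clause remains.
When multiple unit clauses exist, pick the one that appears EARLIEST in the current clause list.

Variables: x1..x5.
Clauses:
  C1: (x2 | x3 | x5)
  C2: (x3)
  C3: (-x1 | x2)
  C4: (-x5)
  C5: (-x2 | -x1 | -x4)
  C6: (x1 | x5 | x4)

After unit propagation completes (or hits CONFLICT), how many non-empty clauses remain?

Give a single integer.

Answer: 3

Derivation:
unit clause [3] forces x3=T; simplify:
  satisfied 2 clause(s); 4 remain; assigned so far: [3]
unit clause [-5] forces x5=F; simplify:
  drop 5 from [1, 5, 4] -> [1, 4]
  satisfied 1 clause(s); 3 remain; assigned so far: [3, 5]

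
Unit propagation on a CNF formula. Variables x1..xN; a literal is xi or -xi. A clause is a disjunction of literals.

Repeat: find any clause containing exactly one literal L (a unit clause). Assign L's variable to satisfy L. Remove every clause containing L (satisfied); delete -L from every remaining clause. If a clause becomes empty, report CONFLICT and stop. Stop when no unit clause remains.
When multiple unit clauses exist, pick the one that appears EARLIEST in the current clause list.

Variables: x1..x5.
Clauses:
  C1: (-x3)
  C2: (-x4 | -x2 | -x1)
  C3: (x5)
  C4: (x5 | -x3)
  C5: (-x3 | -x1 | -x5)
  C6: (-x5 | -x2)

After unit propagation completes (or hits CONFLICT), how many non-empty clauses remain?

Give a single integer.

Answer: 0

Derivation:
unit clause [-3] forces x3=F; simplify:
  satisfied 3 clause(s); 3 remain; assigned so far: [3]
unit clause [5] forces x5=T; simplify:
  drop -5 from [-5, -2] -> [-2]
  satisfied 1 clause(s); 2 remain; assigned so far: [3, 5]
unit clause [-2] forces x2=F; simplify:
  satisfied 2 clause(s); 0 remain; assigned so far: [2, 3, 5]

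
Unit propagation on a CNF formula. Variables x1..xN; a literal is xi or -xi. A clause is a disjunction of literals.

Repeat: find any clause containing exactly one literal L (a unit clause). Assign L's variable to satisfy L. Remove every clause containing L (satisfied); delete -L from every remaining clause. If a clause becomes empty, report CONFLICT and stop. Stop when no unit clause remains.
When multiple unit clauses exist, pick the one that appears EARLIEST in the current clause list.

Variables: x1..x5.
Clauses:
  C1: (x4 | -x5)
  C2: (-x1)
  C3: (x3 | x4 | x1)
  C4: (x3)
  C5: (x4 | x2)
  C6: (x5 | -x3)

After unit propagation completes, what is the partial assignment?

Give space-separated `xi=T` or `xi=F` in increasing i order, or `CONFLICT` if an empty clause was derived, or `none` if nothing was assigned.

Answer: x1=F x3=T x4=T x5=T

Derivation:
unit clause [-1] forces x1=F; simplify:
  drop 1 from [3, 4, 1] -> [3, 4]
  satisfied 1 clause(s); 5 remain; assigned so far: [1]
unit clause [3] forces x3=T; simplify:
  drop -3 from [5, -3] -> [5]
  satisfied 2 clause(s); 3 remain; assigned so far: [1, 3]
unit clause [5] forces x5=T; simplify:
  drop -5 from [4, -5] -> [4]
  satisfied 1 clause(s); 2 remain; assigned so far: [1, 3, 5]
unit clause [4] forces x4=T; simplify:
  satisfied 2 clause(s); 0 remain; assigned so far: [1, 3, 4, 5]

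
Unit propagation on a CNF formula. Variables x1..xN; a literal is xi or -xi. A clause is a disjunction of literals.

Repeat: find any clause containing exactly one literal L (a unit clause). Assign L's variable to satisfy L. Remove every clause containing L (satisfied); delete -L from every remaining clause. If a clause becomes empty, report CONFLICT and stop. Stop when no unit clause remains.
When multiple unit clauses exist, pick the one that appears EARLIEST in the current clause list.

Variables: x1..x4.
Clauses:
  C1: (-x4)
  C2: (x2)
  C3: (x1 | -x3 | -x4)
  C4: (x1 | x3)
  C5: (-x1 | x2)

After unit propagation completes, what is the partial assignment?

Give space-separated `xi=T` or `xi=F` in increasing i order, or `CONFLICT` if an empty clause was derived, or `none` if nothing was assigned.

unit clause [-4] forces x4=F; simplify:
  satisfied 2 clause(s); 3 remain; assigned so far: [4]
unit clause [2] forces x2=T; simplify:
  satisfied 2 clause(s); 1 remain; assigned so far: [2, 4]

Answer: x2=T x4=F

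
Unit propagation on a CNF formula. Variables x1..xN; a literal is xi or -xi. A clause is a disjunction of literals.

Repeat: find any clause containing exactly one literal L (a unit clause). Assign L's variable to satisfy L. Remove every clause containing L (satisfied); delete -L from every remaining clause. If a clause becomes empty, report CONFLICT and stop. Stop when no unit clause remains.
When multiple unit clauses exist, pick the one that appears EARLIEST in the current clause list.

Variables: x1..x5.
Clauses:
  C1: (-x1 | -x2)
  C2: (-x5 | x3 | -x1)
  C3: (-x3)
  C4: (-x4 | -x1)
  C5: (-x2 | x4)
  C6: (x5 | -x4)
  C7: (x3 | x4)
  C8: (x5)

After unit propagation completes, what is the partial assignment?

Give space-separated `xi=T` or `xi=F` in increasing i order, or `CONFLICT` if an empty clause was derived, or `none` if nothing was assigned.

Answer: x1=F x3=F x4=T x5=T

Derivation:
unit clause [-3] forces x3=F; simplify:
  drop 3 from [-5, 3, -1] -> [-5, -1]
  drop 3 from [3, 4] -> [4]
  satisfied 1 clause(s); 7 remain; assigned so far: [3]
unit clause [4] forces x4=T; simplify:
  drop -4 from [-4, -1] -> [-1]
  drop -4 from [5, -4] -> [5]
  satisfied 2 clause(s); 5 remain; assigned so far: [3, 4]
unit clause [-1] forces x1=F; simplify:
  satisfied 3 clause(s); 2 remain; assigned so far: [1, 3, 4]
unit clause [5] forces x5=T; simplify:
  satisfied 2 clause(s); 0 remain; assigned so far: [1, 3, 4, 5]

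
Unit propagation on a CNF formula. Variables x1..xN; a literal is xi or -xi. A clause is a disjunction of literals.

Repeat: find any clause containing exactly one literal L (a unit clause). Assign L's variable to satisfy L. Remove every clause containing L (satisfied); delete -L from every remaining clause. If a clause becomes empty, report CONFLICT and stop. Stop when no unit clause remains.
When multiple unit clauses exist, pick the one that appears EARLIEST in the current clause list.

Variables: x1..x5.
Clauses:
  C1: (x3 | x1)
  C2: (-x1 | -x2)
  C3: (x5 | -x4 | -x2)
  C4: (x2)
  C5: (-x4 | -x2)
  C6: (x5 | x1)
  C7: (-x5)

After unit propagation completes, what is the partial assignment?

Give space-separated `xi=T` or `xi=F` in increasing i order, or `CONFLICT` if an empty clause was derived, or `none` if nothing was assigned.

Answer: CONFLICT

Derivation:
unit clause [2] forces x2=T; simplify:
  drop -2 from [-1, -2] -> [-1]
  drop -2 from [5, -4, -2] -> [5, -4]
  drop -2 from [-4, -2] -> [-4]
  satisfied 1 clause(s); 6 remain; assigned so far: [2]
unit clause [-1] forces x1=F; simplify:
  drop 1 from [3, 1] -> [3]
  drop 1 from [5, 1] -> [5]
  satisfied 1 clause(s); 5 remain; assigned so far: [1, 2]
unit clause [3] forces x3=T; simplify:
  satisfied 1 clause(s); 4 remain; assigned so far: [1, 2, 3]
unit clause [-4] forces x4=F; simplify:
  satisfied 2 clause(s); 2 remain; assigned so far: [1, 2, 3, 4]
unit clause [5] forces x5=T; simplify:
  drop -5 from [-5] -> [] (empty!)
  satisfied 1 clause(s); 1 remain; assigned so far: [1, 2, 3, 4, 5]
CONFLICT (empty clause)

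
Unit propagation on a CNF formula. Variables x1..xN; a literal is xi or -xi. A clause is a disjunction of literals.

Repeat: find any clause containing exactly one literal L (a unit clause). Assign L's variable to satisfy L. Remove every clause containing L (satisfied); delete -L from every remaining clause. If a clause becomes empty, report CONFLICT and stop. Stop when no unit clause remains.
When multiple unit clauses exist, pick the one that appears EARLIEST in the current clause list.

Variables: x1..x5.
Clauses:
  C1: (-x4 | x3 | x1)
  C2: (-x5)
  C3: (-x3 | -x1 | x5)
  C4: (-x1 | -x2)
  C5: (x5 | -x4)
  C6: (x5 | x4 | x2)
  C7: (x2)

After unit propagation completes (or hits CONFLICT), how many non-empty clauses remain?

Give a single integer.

unit clause [-5] forces x5=F; simplify:
  drop 5 from [-3, -1, 5] -> [-3, -1]
  drop 5 from [5, -4] -> [-4]
  drop 5 from [5, 4, 2] -> [4, 2]
  satisfied 1 clause(s); 6 remain; assigned so far: [5]
unit clause [-4] forces x4=F; simplify:
  drop 4 from [4, 2] -> [2]
  satisfied 2 clause(s); 4 remain; assigned so far: [4, 5]
unit clause [2] forces x2=T; simplify:
  drop -2 from [-1, -2] -> [-1]
  satisfied 2 clause(s); 2 remain; assigned so far: [2, 4, 5]
unit clause [-1] forces x1=F; simplify:
  satisfied 2 clause(s); 0 remain; assigned so far: [1, 2, 4, 5]

Answer: 0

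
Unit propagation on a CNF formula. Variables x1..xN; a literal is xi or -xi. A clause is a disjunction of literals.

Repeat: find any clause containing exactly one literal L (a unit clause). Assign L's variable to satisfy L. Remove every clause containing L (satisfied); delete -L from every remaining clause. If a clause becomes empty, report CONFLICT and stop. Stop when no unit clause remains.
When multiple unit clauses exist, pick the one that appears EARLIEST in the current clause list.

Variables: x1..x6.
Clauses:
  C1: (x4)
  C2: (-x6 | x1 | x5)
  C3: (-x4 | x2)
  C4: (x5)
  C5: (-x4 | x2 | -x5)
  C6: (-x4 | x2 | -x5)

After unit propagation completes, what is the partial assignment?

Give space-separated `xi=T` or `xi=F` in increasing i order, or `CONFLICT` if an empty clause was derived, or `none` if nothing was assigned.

unit clause [4] forces x4=T; simplify:
  drop -4 from [-4, 2] -> [2]
  drop -4 from [-4, 2, -5] -> [2, -5]
  drop -4 from [-4, 2, -5] -> [2, -5]
  satisfied 1 clause(s); 5 remain; assigned so far: [4]
unit clause [2] forces x2=T; simplify:
  satisfied 3 clause(s); 2 remain; assigned so far: [2, 4]
unit clause [5] forces x5=T; simplify:
  satisfied 2 clause(s); 0 remain; assigned so far: [2, 4, 5]

Answer: x2=T x4=T x5=T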